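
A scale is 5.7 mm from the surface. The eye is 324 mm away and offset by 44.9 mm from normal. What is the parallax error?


error = h * offset / d
= 5.7 * 44.9 / 324
= 0.7899

0.7899


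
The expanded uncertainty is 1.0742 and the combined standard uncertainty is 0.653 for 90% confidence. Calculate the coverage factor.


k = U / uc
k = 1.0742 / 0.653
k = 1.645

1.645


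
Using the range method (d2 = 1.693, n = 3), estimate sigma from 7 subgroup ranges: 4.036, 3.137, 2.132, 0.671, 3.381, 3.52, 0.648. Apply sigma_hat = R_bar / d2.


R_bar = (4.036 + 3.137 + 2.132 + 0.671 + 3.381 + 3.52 + 0.648) / 7
R_bar = 17.525 / 7 = 2.5035714
sigma_hat = R_bar / d2 = 2.5035714 / 1.693 = 1.4788

1.4788


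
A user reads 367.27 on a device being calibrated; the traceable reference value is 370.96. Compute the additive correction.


Correction = standard - reading
= 370.96 - 367.27
= 3.6900

3.6900


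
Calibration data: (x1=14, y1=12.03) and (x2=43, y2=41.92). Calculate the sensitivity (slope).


slope = (y2 - y1) / (x2 - x1)
= (41.92 - 12.03) / (43 - 14)
= 29.8900 / 29
= 1.0307

1.0307


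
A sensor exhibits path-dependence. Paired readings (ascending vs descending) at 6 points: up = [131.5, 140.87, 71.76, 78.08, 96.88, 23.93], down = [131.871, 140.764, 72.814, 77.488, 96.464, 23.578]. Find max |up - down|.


|131.5 - 131.871| = 0.3710
|140.87 - 140.764| = 0.1060
|71.76 - 72.814| = 1.0540
|78.08 - 77.488| = 0.5920
|96.88 - 96.464| = 0.4160
|23.93 - 23.578| = 0.3520
hysteresis = max(diffs) = 1.0540

1.0540


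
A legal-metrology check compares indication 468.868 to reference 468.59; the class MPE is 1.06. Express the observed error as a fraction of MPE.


e = indication - reference = 468.868 - 468.59 = 0.2780
|e| = 0.2780
ratio = |e| / MPE = 0.2780 / 1.06
ratio = 0.2623

0.2623


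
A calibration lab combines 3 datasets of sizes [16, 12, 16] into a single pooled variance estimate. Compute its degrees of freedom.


nu = sum_i (n_i - 1)
nu = ((16 - 1) + (12 - 1) + (16 - 1))
nu = 15 + 11 + 15
nu = 41

41


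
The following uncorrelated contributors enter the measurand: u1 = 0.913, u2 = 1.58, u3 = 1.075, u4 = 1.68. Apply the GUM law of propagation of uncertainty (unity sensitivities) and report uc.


uc = sqrt(0.913^2 + 1.58^2 + 1.075^2 + 1.68^2)
uc = sqrt(7.307994)
uc = 2.7033

2.7033


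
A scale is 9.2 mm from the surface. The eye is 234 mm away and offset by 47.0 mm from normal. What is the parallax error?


error = h * offset / d
= 9.2 * 47.0 / 234
= 1.8479

1.8479


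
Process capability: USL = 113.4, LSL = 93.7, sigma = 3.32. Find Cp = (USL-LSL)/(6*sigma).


Cp = (USL - LSL) / (6 * sigma)
= (113.4 - 93.7) / (6 * 3.32)
= 19.7000 / 19.9200
= 0.9890

0.9890


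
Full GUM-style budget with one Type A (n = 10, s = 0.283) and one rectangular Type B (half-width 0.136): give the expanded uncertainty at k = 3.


u_A = s / sqrt(n) = 0.283 / sqrt(10) = 0.089492458
u_B = half_width / sqrt(3) = 0.136 / sqrt(3) = 0.078519637
uc = sqrt(u_A^2 + u_B^2) = sqrt(0.089492458^2 + 0.078519637^2) = 0.11905559
U = k * uc = 3 * 0.11905559
U = 0.3572

0.3572


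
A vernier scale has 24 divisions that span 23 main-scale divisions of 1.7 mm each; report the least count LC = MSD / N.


LC = MSD / n_div
= 1.7 / 24
= 0.0708

0.0708


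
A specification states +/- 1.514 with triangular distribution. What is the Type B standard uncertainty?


u_B = half_width / sqrt(6)
u_B = 1.514 / 2.4494897
u_B = 0.6181

0.6181


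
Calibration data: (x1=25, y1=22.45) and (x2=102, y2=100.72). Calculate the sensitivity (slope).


slope = (y2 - y1) / (x2 - x1)
= (100.72 - 22.45) / (102 - 25)
= 78.2700 / 77
= 1.0165

1.0165


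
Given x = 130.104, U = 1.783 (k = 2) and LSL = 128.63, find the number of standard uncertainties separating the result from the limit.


u = U / k = 1.783 / 2 = 0.8915
margin = |LSL - x| = |128.63 - 130.104| = 1.474
z = margin / u = 1.474 / 0.8915
z = 1.6534

1.6534


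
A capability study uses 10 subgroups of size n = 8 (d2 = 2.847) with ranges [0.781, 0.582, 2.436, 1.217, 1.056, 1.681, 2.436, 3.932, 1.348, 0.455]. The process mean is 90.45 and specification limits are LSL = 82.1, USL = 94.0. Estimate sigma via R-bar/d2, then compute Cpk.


R_bar = (0.781 + 0.582 + 2.436 + 1.217 + 1.056 + 1.681 + 2.436 + 3.932 + 1.348 + 0.455) / 10 = 1.5924
sigma = R_bar / d2 = 1.5924 / 2.847 = 0.55932561
Cp = (USL - LSL)/(6*sigma) = (94.0 - 82.1)/(6*0.55932561) = 3.5459
Cpu = (94.0 - 90.45)/(3*0.55932561) = 2.1156
Cpl = (90.45 - 82.1)/(3*0.55932561) = 4.9762
Cpk = min(Cpu, Cpl) = 2.1156

2.1156


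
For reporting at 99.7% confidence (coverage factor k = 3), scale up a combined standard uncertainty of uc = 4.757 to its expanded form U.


U = k * uc
U = 3 * 4.757
U = 14.2710

14.2710


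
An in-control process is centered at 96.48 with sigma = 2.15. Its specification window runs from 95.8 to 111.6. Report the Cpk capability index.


Cpu = (USL - mean) / (3*sigma) = (111.6 - 96.48) / (3*2.15) = 2.3442
Cpl = (mean - LSL) / (3*sigma) = (96.48 - 95.8) / (3*2.15) = 0.1054
Cpk = min(Cpu, Cpl) = 0.1054

0.1054


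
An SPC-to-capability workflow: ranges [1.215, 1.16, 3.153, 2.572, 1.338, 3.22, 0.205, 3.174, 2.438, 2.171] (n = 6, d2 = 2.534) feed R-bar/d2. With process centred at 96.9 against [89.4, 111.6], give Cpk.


R_bar = (1.215 + 1.16 + 3.153 + 2.572 + 1.338 + 3.22 + 0.205 + 3.174 + 2.438 + 2.171) / 10 = 2.0646
sigma = R_bar / d2 = 2.0646 / 2.534 = 0.81475927
Cp = (USL - LSL)/(6*sigma) = (111.6 - 89.4)/(6*0.81475927) = 4.5412
Cpu = (111.6 - 96.9)/(3*0.81475927) = 6.0140
Cpl = (96.9 - 89.4)/(3*0.81475927) = 3.0684
Cpk = min(Cpu, Cpl) = 3.0684

3.0684


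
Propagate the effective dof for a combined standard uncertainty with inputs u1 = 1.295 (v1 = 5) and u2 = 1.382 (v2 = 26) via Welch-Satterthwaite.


uc = sqrt(u1^2 + u2^2) = sqrt(1.295^2 + 1.382^2) = 1.8939242
v_eff = uc^4 / (u1^4/v1 + u2^4/v2)
= 1.8939242^4 / (1.295^4/5 + 1.382^4/26)
= 12.866202 / 0.70278294
v_eff = 18.3075

18.3075


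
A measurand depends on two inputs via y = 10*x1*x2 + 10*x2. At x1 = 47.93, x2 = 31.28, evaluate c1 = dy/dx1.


y = 10*x1*x2 + 10*x2
dy/dx1 = 10*x2
Evaluate at x2 = 31.28: c1 = 10 * 31.28
c1 = 312.8000

312.8000


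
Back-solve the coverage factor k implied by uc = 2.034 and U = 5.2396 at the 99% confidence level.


k = U / uc
k = 5.2396 / 2.034
k = 2.576

2.576


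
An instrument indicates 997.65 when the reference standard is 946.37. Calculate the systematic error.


Systematic error = measured - true
= 997.65 - 946.37
= 51.2800

51.2800


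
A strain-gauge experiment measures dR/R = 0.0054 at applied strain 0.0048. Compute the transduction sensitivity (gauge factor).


GF = (dR/R) / epsilon
= 0.0054 / 0.0048
= 1.1250

1.1250


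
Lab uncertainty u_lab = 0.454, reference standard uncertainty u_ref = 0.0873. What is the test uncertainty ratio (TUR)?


TUR = u_lab / u_ref
= 0.454 / 0.0873
= 5.2005

5.2005


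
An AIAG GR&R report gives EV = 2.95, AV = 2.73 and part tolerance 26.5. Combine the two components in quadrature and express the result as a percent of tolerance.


GRR = sqrt(EV^2 + AV^2) = sqrt(2.95^2 + 2.73^2) = 4.0193781
%GRR = GRR / tol * 100 = 4.0193781 / 26.5 * 100
%GRR = 15.1675

15.1675


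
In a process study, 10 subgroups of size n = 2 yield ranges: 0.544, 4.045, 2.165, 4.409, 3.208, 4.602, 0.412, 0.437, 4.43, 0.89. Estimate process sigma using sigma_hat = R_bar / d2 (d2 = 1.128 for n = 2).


R_bar = (0.544 + 4.045 + 2.165 + 4.409 + 3.208 + 4.602 + 0.412 + 0.437 + 4.43 + 0.89) / 10
R_bar = 25.142 / 10 = 2.5142
sigma_hat = R_bar / d2 = 2.5142 / 1.128 = 2.2289

2.2289


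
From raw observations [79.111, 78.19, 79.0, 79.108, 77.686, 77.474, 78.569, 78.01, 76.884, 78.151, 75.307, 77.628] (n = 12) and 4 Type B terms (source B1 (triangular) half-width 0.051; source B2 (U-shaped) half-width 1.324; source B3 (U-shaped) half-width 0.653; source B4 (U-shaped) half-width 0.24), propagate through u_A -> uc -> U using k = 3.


mean = (79.111 + 78.19 + 79.0 + 79.108 + 77.686 + 77.474 + 78.569 + 78.01 + 76.884 + 78.151 + 75.307 + 77.628) / 12 = 77.9265
s = sqrt(sum((x - mean)^2)/(n-1)) = 1.0783523
u_A = s / sqrt(n) = 1.0783523 / sqrt(12) = 0.3112935
u_B1 = 0.051 / sqrt(6) = 0.020820663
u_B2 = 1.324 / sqrt(2) = 0.93620938
u_B3 = 0.653 / sqrt(2) = 0.46174073
u_B4 = 0.24 / sqrt(2) = 0.16970563
uc = sqrt(0.3112935^2 + 0.020820663^2 + 0.93620938^2 + 0.46174073^2 + 0.16970563^2) = 1.1026467
U = k * uc = 3 * 1.1026467
U = 3.3079

3.3079


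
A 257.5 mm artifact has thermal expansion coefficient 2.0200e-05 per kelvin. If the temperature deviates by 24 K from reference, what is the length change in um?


dL = L * alpha * dT
= 257.5 * 2.0200e-05 * 24
= 0.1248360 mm
dL_um = 0.1248360 * 1000 = 124.8360 um

124.8360


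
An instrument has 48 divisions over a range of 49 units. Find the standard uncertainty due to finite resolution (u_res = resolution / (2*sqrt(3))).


resolution = range / divisions
resolution = 49 / 48 = 1.0208333
u_res = resolution / (2*sqrt(3))
u_res = 1.0208333 / 3.4641016
u_res = 0.2947

0.2947


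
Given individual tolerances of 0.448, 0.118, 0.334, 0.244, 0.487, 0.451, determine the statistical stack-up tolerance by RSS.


RSS = sqrt(0.448^2 + 0.118^2 + 0.334^2 + 0.244^2 + 0.487^2 + 0.451^2)
= sqrt(0.82629)
= 0.9090

0.9090


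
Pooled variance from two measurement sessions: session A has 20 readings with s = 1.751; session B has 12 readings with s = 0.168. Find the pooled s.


s_p = sqrt(((n1-1)*s1^2 + (n2-1)*s2^2) / (n1+n2-2))
numerator = (20-1)*1.751^2 + (12-1)*0.168^2 = 58.254019 + 0.310464 = 58.564483
denominator = 20 + 12 - 2 = 30
s_p^2 = 58.564483 / 30 = 1.9521494
s_p = sqrt(1.9521494) = 1.3972

1.3972


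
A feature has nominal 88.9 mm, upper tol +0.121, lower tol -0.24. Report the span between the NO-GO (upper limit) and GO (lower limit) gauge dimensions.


GO = nominal - lower_tol (smallest hole = maximum material condition)
GO = 88.9 - 0.24 = 88.66
NO-GO = nominal + upper_tol (largest hole = least material condition)
NO-GO = 88.9 + 0.121 = 89.021
spread = NO-GO - GO = 89.021 - 88.66 = 0.3610

0.3610


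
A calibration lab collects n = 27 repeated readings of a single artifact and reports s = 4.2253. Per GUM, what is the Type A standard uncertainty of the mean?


u_A = s / sqrt(n)
u_A = 4.2253 / sqrt(27)
u_A = 4.2253 / 5.1961524
u_A = 0.8132

0.8132


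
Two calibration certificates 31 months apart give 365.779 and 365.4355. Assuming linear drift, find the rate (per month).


rate = (v2 - v1) / months
= (365.4355 - 365.779) / 31
= -0.3435 / 31
= -0.0111

-0.0111


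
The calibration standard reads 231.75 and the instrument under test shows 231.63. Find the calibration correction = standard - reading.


Correction = standard - reading
= 231.75 - 231.63
= 0.1200

0.1200


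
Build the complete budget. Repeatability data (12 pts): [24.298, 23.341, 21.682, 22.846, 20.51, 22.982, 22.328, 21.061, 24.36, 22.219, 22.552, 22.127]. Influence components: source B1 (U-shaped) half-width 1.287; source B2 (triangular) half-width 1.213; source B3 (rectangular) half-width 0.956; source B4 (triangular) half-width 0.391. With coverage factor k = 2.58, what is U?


mean = (24.298 + 23.341 + 21.682 + 22.846 + 20.51 + 22.982 + 22.328 + 21.061 + 24.36 + 22.219 + 22.552 + 22.127) / 12 = 22.5255
s = sqrt(sum((x - mean)^2)/(n-1)) = 1.1557856
u_A = s / sqrt(n) = 1.1557856 / sqrt(12) = 0.33364656
u_B1 = 1.287 / sqrt(2) = 0.91004643
u_B2 = 1.213 / sqrt(6) = 0.49520518
u_B3 = 0.956 / sqrt(3) = 0.55194686
u_B4 = 0.391 / sqrt(6) = 0.15962508
uc = sqrt(0.33364656^2 + 0.91004643^2 + 0.49520518^2 + 0.55194686^2 + 0.15962508^2) = 1.2307958
U = k * uc = 2.58 * 1.2307958
U = 3.1755

3.1755


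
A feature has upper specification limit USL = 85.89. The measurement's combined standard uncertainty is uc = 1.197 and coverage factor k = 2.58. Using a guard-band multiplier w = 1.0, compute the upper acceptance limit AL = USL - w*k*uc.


U = k * uc = 2.58 * 1.197 = 3.08826
guard band g = w * U = 1.0 * 3.08826 = 3.08826
AL = USL - g = 85.89 - 3.08826
AL = 82.8017

82.8017


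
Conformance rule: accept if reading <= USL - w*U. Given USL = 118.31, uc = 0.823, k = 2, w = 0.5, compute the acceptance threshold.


U = k * uc = 2 * 0.823 = 1.646
guard band g = w * U = 0.5 * 1.646 = 0.823
AL = USL - g = 118.31 - 0.823
AL = 117.4870

117.4870


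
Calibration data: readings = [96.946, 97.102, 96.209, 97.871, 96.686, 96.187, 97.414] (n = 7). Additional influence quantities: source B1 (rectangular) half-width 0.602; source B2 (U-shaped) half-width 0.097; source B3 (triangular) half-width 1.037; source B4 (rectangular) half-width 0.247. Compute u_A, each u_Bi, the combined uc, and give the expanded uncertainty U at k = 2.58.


mean = (96.946 + 97.102 + 96.209 + 97.871 + 96.686 + 96.187 + 97.414) / 7 = 96.91642857
s = sqrt(sum((x - mean)^2)/(n-1)) = 0.6164027
u_A = s / sqrt(n) = 0.6164027 / sqrt(7) = 0.23297832
u_B1 = 0.602 / sqrt(3) = 0.34756486
u_B2 = 0.097 / sqrt(2) = 0.068589358
u_B3 = 1.037 / sqrt(6) = 0.42335348
u_B4 = 0.247 / sqrt(3) = 0.14260552
uc = sqrt(0.23297832^2 + 0.34756486^2 + 0.068589358^2 + 0.42335348^2 + 0.14260552^2) = 0.61591333
U = k * uc = 2.58 * 0.61591333
U = 1.5891

1.5891


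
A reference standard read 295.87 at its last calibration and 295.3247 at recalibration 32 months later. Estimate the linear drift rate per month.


rate = (v2 - v1) / months
= (295.3247 - 295.87) / 32
= -0.5453 / 32
= -0.0170

-0.0170


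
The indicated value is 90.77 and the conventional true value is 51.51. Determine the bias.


Systematic error = measured - true
= 90.77 - 51.51
= 39.2600

39.2600


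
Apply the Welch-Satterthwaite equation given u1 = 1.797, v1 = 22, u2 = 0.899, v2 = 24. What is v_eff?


uc = sqrt(u1^2 + u2^2) = sqrt(1.797^2 + 0.899^2) = 2.0093307
v_eff = uc^4 / (u1^4/v1 + u2^4/v2)
= 2.0093307^4 / (1.797^4/22 + 0.899^4/24)
= 16.300678 / 0.50120669
v_eff = 32.5229

32.5229


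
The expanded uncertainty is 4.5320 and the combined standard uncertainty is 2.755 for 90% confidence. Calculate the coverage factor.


k = U / uc
k = 4.5320 / 2.755
k = 1.645

1.645


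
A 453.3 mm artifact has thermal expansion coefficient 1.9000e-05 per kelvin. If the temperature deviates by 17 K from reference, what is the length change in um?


dL = L * alpha * dT
= 453.3 * 1.9000e-05 * 17
= 0.1464159 mm
dL_um = 0.1464159 * 1000 = 146.4159 um

146.4159


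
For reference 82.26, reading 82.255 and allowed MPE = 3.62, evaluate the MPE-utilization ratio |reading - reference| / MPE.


e = indication - reference = 82.255 - 82.26 = -0.0050
|e| = 0.0050
ratio = |e| / MPE = 0.0050 / 3.62
ratio = 0.0014

0.0014


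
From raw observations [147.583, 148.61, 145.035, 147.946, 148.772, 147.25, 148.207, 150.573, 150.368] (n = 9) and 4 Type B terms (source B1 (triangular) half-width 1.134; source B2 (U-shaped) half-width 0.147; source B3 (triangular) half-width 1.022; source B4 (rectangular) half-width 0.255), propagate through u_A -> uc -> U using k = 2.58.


mean = (147.583 + 148.61 + 145.035 + 147.946 + 148.772 + 147.25 + 148.207 + 150.573 + 150.368) / 9 = 148.2604444
s = sqrt(sum((x - mean)^2)/(n-1)) = 1.6642842
u_A = s / sqrt(n) = 1.6642842 / sqrt(9) = 0.5547614
u_B1 = 1.134 / sqrt(6) = 0.46295356
u_B2 = 0.147 / sqrt(2) = 0.1039447
u_B3 = 1.022 / sqrt(6) = 0.41722975
u_B4 = 0.255 / sqrt(3) = 0.14722432
uc = sqrt(0.5547614^2 + 0.46295356^2 + 0.1039447^2 + 0.41722975^2 + 0.14722432^2) = 0.85360786
U = k * uc = 2.58 * 0.85360786
U = 2.2023

2.2023


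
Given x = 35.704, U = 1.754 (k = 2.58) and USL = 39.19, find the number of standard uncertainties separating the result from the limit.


u = U / k = 1.754 / 2.58 = 0.67984496
margin = |USL - x| = |39.19 - 35.704| = 3.486
z = margin / u = 3.486 / 0.67984496
z = 5.1276

5.1276


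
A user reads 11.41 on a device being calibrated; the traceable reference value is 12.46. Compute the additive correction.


Correction = standard - reading
= 12.46 - 11.41
= 1.0500

1.0500


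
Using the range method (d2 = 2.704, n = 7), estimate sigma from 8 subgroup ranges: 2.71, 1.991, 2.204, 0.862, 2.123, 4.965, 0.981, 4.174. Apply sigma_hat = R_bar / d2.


R_bar = (2.71 + 1.991 + 2.204 + 0.862 + 2.123 + 4.965 + 0.981 + 4.174) / 8
R_bar = 20.01 / 8 = 2.50125
sigma_hat = R_bar / d2 = 2.50125 / 2.704 = 0.9250

0.9250


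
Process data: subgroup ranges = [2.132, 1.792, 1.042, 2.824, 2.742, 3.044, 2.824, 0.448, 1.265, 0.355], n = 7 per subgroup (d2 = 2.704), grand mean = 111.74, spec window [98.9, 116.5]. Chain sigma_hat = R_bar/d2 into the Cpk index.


R_bar = (2.132 + 1.792 + 1.042 + 2.824 + 2.742 + 3.044 + 2.824 + 0.448 + 1.265 + 0.355) / 10 = 1.8468
sigma = R_bar / d2 = 1.8468 / 2.704 = 0.68298817
Cp = (USL - LSL)/(6*sigma) = (116.5 - 98.9)/(6*0.68298817) = 4.2949
Cpu = (116.5 - 111.74)/(3*0.68298817) = 2.3231
Cpl = (111.74 - 98.9)/(3*0.68298817) = 6.2666
Cpk = min(Cpu, Cpl) = 2.3231

2.3231


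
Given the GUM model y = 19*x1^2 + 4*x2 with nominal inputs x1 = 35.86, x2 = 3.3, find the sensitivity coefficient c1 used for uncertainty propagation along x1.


y = 19*x1^2 + 4*x2
dy/dx1 = 2*19*x1
Evaluate at x1 = 35.86: c1 = 38 * 35.86
c1 = 1362.6800

1362.6800


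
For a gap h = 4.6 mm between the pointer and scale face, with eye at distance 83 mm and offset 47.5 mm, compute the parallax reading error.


error = h * offset / d
= 4.6 * 47.5 / 83
= 2.6325

2.6325


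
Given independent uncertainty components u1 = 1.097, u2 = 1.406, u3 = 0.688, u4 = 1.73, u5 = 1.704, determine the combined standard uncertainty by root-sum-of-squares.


uc = sqrt(1.097^2 + 1.406^2 + 0.688^2 + 1.73^2 + 1.704^2)
uc = sqrt(9.550105)
uc = 3.0903

3.0903


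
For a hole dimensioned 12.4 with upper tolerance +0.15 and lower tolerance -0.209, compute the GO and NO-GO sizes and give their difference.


GO = nominal - lower_tol (smallest hole = maximum material condition)
GO = 12.4 - 0.209 = 12.191
NO-GO = nominal + upper_tol (largest hole = least material condition)
NO-GO = 12.4 + 0.15 = 12.55
spread = NO-GO - GO = 12.55 - 12.191 = 0.3590

0.3590


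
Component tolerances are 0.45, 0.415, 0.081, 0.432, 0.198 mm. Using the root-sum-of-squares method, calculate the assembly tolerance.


RSS = sqrt(0.45^2 + 0.415^2 + 0.081^2 + 0.432^2 + 0.198^2)
= sqrt(0.607114)
= 0.7792

0.7792


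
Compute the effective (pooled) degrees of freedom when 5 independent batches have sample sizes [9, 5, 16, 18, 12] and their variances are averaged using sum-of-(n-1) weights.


nu = sum_i (n_i - 1)
nu = ((9 - 1) + (5 - 1) + (16 - 1) + (18 - 1) + (12 - 1))
nu = 8 + 4 + 15 + 17 + 11
nu = 55

55


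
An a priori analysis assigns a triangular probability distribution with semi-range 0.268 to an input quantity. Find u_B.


u_B = half_width / sqrt(6)
u_B = 0.268 / 2.4494897
u_B = 0.1094

0.1094


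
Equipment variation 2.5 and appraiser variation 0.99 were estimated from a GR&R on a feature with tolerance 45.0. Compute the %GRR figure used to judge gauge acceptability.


GRR = sqrt(EV^2 + AV^2) = sqrt(2.5^2 + 0.99^2) = 2.6888845
%GRR = GRR / tol * 100 = 2.6888845 / 45.0 * 100
%GRR = 5.9753

5.9753


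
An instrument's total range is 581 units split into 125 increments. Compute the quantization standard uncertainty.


resolution = range / divisions
resolution = 581 / 125 = 4.648
u_res = resolution / (2*sqrt(3))
u_res = 4.648 / 3.4641016
u_res = 1.3418

1.3418


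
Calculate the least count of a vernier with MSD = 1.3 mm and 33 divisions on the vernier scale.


LC = MSD / n_div
= 1.3 / 33
= 0.0394

0.0394


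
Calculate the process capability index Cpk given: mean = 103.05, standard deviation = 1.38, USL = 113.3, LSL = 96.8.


Cpu = (USL - mean) / (3*sigma) = (113.3 - 103.05) / (3*1.38) = 2.4758
Cpl = (mean - LSL) / (3*sigma) = (103.05 - 96.8) / (3*1.38) = 1.5097
Cpk = min(Cpu, Cpl) = 1.5097

1.5097


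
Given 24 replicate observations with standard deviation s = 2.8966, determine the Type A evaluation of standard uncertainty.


u_A = s / sqrt(n)
u_A = 2.8966 / sqrt(24)
u_A = 2.8966 / 4.8989795
u_A = 0.5913

0.5913


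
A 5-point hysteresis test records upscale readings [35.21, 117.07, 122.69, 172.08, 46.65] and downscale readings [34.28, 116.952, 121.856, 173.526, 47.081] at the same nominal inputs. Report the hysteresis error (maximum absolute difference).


|35.21 - 34.28| = 0.9300
|117.07 - 116.952| = 0.1180
|122.69 - 121.856| = 0.8340
|172.08 - 173.526| = 1.4460
|46.65 - 47.081| = 0.4310
hysteresis = max(diffs) = 1.4460

1.4460


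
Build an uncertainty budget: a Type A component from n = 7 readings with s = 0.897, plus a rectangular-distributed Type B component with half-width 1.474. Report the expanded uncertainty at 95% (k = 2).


u_A = s / sqrt(n) = 0.897 / sqrt(7) = 0.33903413
u_B = half_width / sqrt(3) = 1.474 / sqrt(3) = 0.8510143
uc = sqrt(u_A^2 + u_B^2) = sqrt(0.33903413^2 + 0.8510143^2) = 0.91606194
U = k * uc = 2 * 0.91606194
U = 1.8321

1.8321


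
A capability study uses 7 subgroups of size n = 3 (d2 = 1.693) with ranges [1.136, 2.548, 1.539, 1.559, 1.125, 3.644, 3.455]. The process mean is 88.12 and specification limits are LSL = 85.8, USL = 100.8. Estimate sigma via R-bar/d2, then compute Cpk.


R_bar = (1.136 + 2.548 + 1.539 + 1.559 + 1.125 + 3.644 + 3.455) / 7 = 2.1437143
sigma = R_bar / d2 = 2.1437143 / 1.693 = 1.2662223
Cp = (USL - LSL)/(6*sigma) = (100.8 - 85.8)/(6*1.2662223) = 1.9744
Cpu = (100.8 - 88.12)/(3*1.2662223) = 3.3380
Cpl = (88.12 - 85.8)/(3*1.2662223) = 0.6107
Cpk = min(Cpu, Cpl) = 0.6107

0.6107


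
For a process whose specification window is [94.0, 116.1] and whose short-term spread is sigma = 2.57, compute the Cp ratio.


Cp = (USL - LSL) / (6 * sigma)
= (116.1 - 94.0) / (6 * 2.57)
= 22.1000 / 15.4200
= 1.4332

1.4332


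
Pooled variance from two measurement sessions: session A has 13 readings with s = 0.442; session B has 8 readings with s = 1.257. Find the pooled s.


s_p = sqrt(((n1-1)*s1^2 + (n2-1)*s2^2) / (n1+n2-2))
numerator = (13-1)*0.442^2 + (8-1)*1.257^2 = 2.344368 + 11.060343 = 13.404711
denominator = 13 + 8 - 2 = 19
s_p^2 = 13.404711 / 19 = 0.70551111
s_p = sqrt(0.70551111) = 0.8399

0.8399


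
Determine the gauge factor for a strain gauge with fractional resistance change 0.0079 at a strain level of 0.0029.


GF = (dR/R) / epsilon
= 0.0079 / 0.0029
= 2.7241

2.7241


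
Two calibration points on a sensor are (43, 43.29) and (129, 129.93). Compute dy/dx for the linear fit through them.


slope = (y2 - y1) / (x2 - x1)
= (129.93 - 43.29) / (129 - 43)
= 86.6400 / 86
= 1.0074

1.0074


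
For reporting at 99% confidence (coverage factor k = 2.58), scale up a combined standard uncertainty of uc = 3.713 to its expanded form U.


U = k * uc
U = 2.58 * 3.713
U = 9.5795

9.5795


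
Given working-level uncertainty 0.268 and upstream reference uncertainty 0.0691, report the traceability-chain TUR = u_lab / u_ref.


TUR = u_lab / u_ref
= 0.268 / 0.0691
= 3.8784

3.8784


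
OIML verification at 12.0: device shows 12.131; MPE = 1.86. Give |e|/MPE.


e = indication - reference = 12.131 - 12.0 = 0.1310
|e| = 0.1310
ratio = |e| / MPE = 0.1310 / 1.86
ratio = 0.0704

0.0704


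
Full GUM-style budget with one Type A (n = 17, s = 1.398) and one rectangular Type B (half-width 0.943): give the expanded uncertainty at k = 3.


u_A = s / sqrt(n) = 1.398 / sqrt(17) = 0.3390648
u_B = half_width / sqrt(3) = 0.943 / sqrt(3) = 0.5444413
uc = sqrt(u_A^2 + u_B^2) = sqrt(0.3390648^2 + 0.5444413^2) = 0.64139011
U = k * uc = 3 * 0.64139011
U = 1.9242

1.9242


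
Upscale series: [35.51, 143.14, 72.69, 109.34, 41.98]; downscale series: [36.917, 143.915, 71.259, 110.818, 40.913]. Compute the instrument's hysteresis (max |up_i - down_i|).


|35.51 - 36.917| = 1.4070
|143.14 - 143.915| = 0.7750
|72.69 - 71.259| = 1.4310
|109.34 - 110.818| = 1.4780
|41.98 - 40.913| = 1.0670
hysteresis = max(diffs) = 1.4780

1.4780


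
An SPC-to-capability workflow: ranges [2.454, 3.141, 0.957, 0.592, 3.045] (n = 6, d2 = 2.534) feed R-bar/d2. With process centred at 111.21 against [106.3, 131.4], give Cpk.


R_bar = (2.454 + 3.141 + 0.957 + 0.592 + 3.045) / 5 = 2.0378
sigma = R_bar / d2 = 2.0378 / 2.534 = 0.80418311
Cp = (USL - LSL)/(6*sigma) = (131.4 - 106.3)/(6*0.80418311) = 5.2020
Cpu = (131.4 - 111.21)/(3*0.80418311) = 8.3687
Cpl = (111.21 - 106.3)/(3*0.80418311) = 2.0352
Cpk = min(Cpu, Cpl) = 2.0352

2.0352


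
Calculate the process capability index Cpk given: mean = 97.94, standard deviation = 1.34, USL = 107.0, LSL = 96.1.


Cpu = (USL - mean) / (3*sigma) = (107.0 - 97.94) / (3*1.34) = 2.2537
Cpl = (mean - LSL) / (3*sigma) = (97.94 - 96.1) / (3*1.34) = 0.4577
Cpk = min(Cpu, Cpl) = 0.4577

0.4577


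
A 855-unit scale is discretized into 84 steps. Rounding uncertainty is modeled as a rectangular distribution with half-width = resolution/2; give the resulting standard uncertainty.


resolution = range / divisions
resolution = 855 / 84 = 10.178571
u_res = resolution / (2*sqrt(3))
u_res = 10.178571 / 3.4641016
u_res = 2.9383

2.9383


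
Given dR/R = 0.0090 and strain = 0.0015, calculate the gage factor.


GF = (dR/R) / epsilon
= 0.0090 / 0.0015
= 6.0000

6.0000


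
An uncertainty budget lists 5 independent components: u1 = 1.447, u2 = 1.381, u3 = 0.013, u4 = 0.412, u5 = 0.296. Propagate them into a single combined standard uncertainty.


uc = sqrt(1.447^2 + 1.381^2 + 0.013^2 + 0.412^2 + 0.296^2)
uc = sqrt(4.258499)
uc = 2.0636

2.0636


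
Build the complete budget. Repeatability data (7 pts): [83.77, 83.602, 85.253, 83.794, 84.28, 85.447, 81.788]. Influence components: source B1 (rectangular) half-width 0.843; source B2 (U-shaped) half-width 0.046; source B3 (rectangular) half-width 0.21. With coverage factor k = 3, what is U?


mean = (83.77 + 83.602 + 85.253 + 83.794 + 84.28 + 85.447 + 81.788) / 7 = 83.99057143
s = sqrt(sum((x - mean)^2)/(n-1)) = 1.2171195
u_A = s / sqrt(n) = 1.2171195 / sqrt(7) = 0.46002793
u_B1 = 0.843 / sqrt(3) = 0.48670628
u_B2 = 0.046 / sqrt(2) = 0.032526912
u_B3 = 0.21 / sqrt(3) = 0.12124356
uc = sqrt(0.46002793^2 + 0.48670628^2 + 0.032526912^2 + 0.12124356^2) = 0.68137119
U = k * uc = 3 * 0.68137119
U = 2.0441

2.0441


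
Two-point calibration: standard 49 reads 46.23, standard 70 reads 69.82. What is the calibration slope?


slope = (y2 - y1) / (x2 - x1)
= (69.82 - 46.23) / (70 - 49)
= 23.5900 / 21
= 1.1233

1.1233


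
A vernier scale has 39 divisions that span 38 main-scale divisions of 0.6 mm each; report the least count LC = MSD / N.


LC = MSD / n_div
= 0.6 / 39
= 0.0154

0.0154


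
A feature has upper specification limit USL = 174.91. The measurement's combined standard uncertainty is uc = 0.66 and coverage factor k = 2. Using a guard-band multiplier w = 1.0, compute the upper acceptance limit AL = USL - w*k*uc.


U = k * uc = 2 * 0.66 = 1.32
guard band g = w * U = 1.0 * 1.32 = 1.32
AL = USL - g = 174.91 - 1.32
AL = 173.5900

173.5900


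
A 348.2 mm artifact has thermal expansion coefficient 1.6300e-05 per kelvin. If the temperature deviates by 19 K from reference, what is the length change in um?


dL = L * alpha * dT
= 348.2 * 1.6300e-05 * 19
= 0.1078375 mm
dL_um = 0.1078375 * 1000 = 107.8375 um

107.8375


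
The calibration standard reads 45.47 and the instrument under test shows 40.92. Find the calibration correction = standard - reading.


Correction = standard - reading
= 45.47 - 40.92
= 4.5500

4.5500


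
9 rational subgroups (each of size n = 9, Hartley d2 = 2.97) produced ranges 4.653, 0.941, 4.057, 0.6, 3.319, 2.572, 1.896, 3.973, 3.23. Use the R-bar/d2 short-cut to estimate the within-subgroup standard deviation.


R_bar = (4.653 + 0.941 + 4.057 + 0.6 + 3.319 + 2.572 + 1.896 + 3.973 + 3.23) / 9
R_bar = 25.241 / 9 = 2.8045556
sigma_hat = R_bar / d2 = 2.8045556 / 2.97 = 0.9443

0.9443


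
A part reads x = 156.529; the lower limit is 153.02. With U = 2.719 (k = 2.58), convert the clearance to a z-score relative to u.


u = U / k = 2.719 / 2.58 = 1.053876
margin = |LSL - x| = |153.02 - 156.529| = 3.509
z = margin / u = 3.509 / 1.053876
z = 3.3296

3.3296


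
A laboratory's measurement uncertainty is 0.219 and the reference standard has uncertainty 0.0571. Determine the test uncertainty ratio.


TUR = u_lab / u_ref
= 0.219 / 0.0571
= 3.8354

3.8354


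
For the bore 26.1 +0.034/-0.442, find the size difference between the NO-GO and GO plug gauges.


GO = nominal - lower_tol (smallest hole = maximum material condition)
GO = 26.1 - 0.442 = 25.658
NO-GO = nominal + upper_tol (largest hole = least material condition)
NO-GO = 26.1 + 0.034 = 26.134
spread = NO-GO - GO = 26.134 - 25.658 = 0.4760

0.4760


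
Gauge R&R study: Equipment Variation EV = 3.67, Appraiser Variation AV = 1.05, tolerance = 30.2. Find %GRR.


GRR = sqrt(EV^2 + AV^2) = sqrt(3.67^2 + 1.05^2) = 3.8172503
%GRR = GRR / tol * 100 = 3.8172503 / 30.2 * 100
%GRR = 12.6399

12.6399


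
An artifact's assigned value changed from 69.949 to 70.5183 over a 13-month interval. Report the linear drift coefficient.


rate = (v2 - v1) / months
= (70.5183 - 69.949) / 13
= 0.5693 / 13
= 0.0438

0.0438


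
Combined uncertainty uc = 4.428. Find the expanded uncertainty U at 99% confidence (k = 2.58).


U = k * uc
U = 2.58 * 4.428
U = 11.4242

11.4242


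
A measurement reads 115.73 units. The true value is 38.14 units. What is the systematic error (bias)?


Systematic error = measured - true
= 115.73 - 38.14
= 77.5900

77.5900


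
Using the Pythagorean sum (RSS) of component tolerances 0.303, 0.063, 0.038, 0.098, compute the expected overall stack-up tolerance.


RSS = sqrt(0.303^2 + 0.063^2 + 0.038^2 + 0.098^2)
= sqrt(0.106826)
= 0.3268

0.3268


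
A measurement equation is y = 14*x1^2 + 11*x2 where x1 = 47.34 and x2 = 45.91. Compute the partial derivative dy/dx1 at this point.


y = 14*x1^2 + 11*x2
dy/dx1 = 2*14*x1
Evaluate at x1 = 47.34: c1 = 28 * 47.34
c1 = 1325.5200

1325.5200


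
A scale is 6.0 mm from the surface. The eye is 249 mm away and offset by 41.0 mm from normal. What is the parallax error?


error = h * offset / d
= 6.0 * 41.0 / 249
= 0.9880

0.9880


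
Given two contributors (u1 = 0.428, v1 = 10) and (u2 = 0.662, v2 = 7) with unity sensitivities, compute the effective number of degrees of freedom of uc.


uc = sqrt(u1^2 + u2^2) = sqrt(0.428^2 + 0.662^2) = 0.78830705
v_eff = uc^4 / (u1^4/v1 + u2^4/v2)
= 0.78830705^4 / (0.428^4/10 + 0.662^4/7)
= 0.38617277 / 0.030792467
v_eff = 12.5411

12.5411


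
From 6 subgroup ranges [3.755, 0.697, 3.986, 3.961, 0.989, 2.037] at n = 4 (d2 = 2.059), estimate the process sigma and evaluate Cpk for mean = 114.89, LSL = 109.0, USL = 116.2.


R_bar = (3.755 + 0.697 + 3.986 + 3.961 + 0.989 + 2.037) / 6 = 2.5708333
sigma = R_bar / d2 = 2.5708333 / 2.059 = 1.2485834
Cp = (USL - LSL)/(6*sigma) = (116.2 - 109.0)/(6*1.2485834) = 0.9611
Cpu = (116.2 - 114.89)/(3*1.2485834) = 0.3497
Cpl = (114.89 - 109.0)/(3*1.2485834) = 1.5724
Cpk = min(Cpu, Cpl) = 0.3497

0.3497


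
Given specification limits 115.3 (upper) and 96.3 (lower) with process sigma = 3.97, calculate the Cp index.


Cp = (USL - LSL) / (6 * sigma)
= (115.3 - 96.3) / (6 * 3.97)
= 19.0000 / 23.8200
= 0.7976

0.7976


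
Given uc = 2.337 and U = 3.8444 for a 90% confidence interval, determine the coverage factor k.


k = U / uc
k = 3.8444 / 2.337
k = 1.645

1.645


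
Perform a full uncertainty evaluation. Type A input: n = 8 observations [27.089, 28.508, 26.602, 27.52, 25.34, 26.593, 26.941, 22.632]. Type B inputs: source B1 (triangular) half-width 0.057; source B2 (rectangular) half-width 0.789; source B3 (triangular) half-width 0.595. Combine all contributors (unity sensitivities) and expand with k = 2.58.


mean = (27.089 + 28.508 + 26.602 + 27.52 + 25.34 + 26.593 + 26.941 + 22.632) / 8 = 26.403125
s = sqrt(sum((x - mean)^2)/(n-1)) = 1.7673574
u_A = s / sqrt(n) = 1.7673574 / sqrt(8) = 0.6248552
u_B1 = 0.057 / sqrt(6) = 0.023270153
u_B2 = 0.789 / sqrt(3) = 0.45552936
u_B3 = 0.595 / sqrt(6) = 0.24290773
uc = sqrt(0.6248552^2 + 0.023270153^2 + 0.45552936^2 + 0.24290773^2) = 0.81086169
U = k * uc = 2.58 * 0.81086169
U = 2.0920

2.0920


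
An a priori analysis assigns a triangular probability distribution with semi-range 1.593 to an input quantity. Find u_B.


u_B = half_width / sqrt(6)
u_B = 1.593 / 2.4494897
u_B = 0.6503

0.6503


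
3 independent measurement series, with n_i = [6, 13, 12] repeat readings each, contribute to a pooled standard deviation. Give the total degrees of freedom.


nu = sum_i (n_i - 1)
nu = ((6 - 1) + (13 - 1) + (12 - 1))
nu = 5 + 12 + 11
nu = 28

28


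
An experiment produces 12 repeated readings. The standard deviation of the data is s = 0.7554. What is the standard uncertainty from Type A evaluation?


u_A = s / sqrt(n)
u_A = 0.7554 / sqrt(12)
u_A = 0.7554 / 3.4641016
u_A = 0.2181

0.2181


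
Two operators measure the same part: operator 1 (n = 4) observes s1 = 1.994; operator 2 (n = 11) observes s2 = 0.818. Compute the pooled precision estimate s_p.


s_p = sqrt(((n1-1)*s1^2 + (n2-1)*s2^2) / (n1+n2-2))
numerator = (4-1)*1.994^2 + (11-1)*0.818^2 = 11.928108 + 6.69124 = 18.619348
denominator = 4 + 11 - 2 = 13
s_p^2 = 18.619348 / 13 = 1.4322575
s_p = sqrt(1.4322575) = 1.1968

1.1968


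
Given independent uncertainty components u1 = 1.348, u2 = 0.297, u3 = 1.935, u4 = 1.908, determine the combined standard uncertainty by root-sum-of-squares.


uc = sqrt(1.348^2 + 0.297^2 + 1.935^2 + 1.908^2)
uc = sqrt(9.290002)
uc = 3.0480

3.0480


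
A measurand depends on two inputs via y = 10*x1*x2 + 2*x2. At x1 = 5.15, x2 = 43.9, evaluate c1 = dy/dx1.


y = 10*x1*x2 + 2*x2
dy/dx1 = 10*x2
Evaluate at x2 = 43.9: c1 = 10 * 43.9
c1 = 439.0000

439.0000


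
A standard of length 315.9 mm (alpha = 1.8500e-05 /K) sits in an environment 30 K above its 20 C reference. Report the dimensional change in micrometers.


dL = L * alpha * dT
= 315.9 * 1.8500e-05 * 30
= 0.1753245 mm
dL_um = 0.1753245 * 1000 = 175.3245 um

175.3245


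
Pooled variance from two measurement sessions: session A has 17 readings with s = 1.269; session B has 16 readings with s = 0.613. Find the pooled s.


s_p = sqrt(((n1-1)*s1^2 + (n2-1)*s2^2) / (n1+n2-2))
numerator = (17-1)*1.269^2 + (16-1)*0.613^2 = 25.765776 + 5.636535 = 31.402311
denominator = 17 + 16 - 2 = 31
s_p^2 = 31.402311 / 31 = 1.0129778
s_p = sqrt(1.0129778) = 1.0065

1.0065


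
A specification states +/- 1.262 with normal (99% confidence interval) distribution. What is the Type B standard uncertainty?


u_B = half_width / 2.576
u_B = 1.262 / 2.576
u_B = 0.4899

0.4899


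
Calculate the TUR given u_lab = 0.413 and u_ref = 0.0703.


TUR = u_lab / u_ref
= 0.413 / 0.0703
= 5.8748

5.8748


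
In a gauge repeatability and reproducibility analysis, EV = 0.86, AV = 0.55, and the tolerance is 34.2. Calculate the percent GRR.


GRR = sqrt(EV^2 + AV^2) = sqrt(0.86^2 + 0.55^2) = 1.020833
%GRR = GRR / tol * 100 = 1.020833 / 34.2 * 100
%GRR = 2.9849

2.9849


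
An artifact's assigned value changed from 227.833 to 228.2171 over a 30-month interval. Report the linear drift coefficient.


rate = (v2 - v1) / months
= (228.2171 - 227.833) / 30
= 0.3841 / 30
= 0.0128

0.0128


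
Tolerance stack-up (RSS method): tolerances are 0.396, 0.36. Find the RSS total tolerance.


RSS = sqrt(0.396^2 + 0.36^2)
= sqrt(0.286416)
= 0.5352

0.5352


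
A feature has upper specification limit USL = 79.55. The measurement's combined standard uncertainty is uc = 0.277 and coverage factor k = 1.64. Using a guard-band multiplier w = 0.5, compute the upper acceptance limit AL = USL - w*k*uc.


U = k * uc = 1.64 * 0.277 = 0.45428
guard band g = w * U = 0.5 * 0.45428 = 0.22714
AL = USL - g = 79.55 - 0.22714
AL = 79.3229

79.3229


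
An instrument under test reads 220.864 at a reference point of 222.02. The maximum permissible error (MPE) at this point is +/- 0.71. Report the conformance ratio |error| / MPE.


e = indication - reference = 220.864 - 222.02 = -1.1560
|e| = 1.1560
ratio = |e| / MPE = 1.1560 / 0.71
ratio = 1.6282

1.6282


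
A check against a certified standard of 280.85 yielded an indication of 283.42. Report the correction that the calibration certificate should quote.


Correction = standard - reading
= 280.85 - 283.42
= -2.5700

-2.5700


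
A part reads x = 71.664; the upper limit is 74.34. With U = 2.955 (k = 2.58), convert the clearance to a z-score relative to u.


u = U / k = 2.955 / 2.58 = 1.1453488
margin = |USL - x| = |74.34 - 71.664| = 2.676
z = margin / u = 2.676 / 1.1453488
z = 2.3364

2.3364


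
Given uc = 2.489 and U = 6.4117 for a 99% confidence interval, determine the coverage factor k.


k = U / uc
k = 6.4117 / 2.489
k = 2.576

2.576


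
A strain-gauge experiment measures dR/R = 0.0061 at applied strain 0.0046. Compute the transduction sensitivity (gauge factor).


GF = (dR/R) / epsilon
= 0.0061 / 0.0046
= 1.3261

1.3261


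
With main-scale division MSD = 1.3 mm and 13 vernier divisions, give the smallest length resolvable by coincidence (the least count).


LC = MSD / n_div
= 1.3 / 13
= 0.1000

0.1000


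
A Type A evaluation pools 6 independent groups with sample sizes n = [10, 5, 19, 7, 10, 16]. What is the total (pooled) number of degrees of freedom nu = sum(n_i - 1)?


nu = sum_i (n_i - 1)
nu = ((10 - 1) + (5 - 1) + (19 - 1) + (7 - 1) + (10 - 1) + (16 - 1))
nu = 9 + 4 + 18 + 6 + 9 + 15
nu = 61

61


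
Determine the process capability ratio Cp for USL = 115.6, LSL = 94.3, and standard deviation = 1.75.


Cp = (USL - LSL) / (6 * sigma)
= (115.6 - 94.3) / (6 * 1.75)
= 21.3000 / 10.5000
= 2.0286

2.0286


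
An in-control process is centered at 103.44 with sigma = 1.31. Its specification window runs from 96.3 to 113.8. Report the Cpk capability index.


Cpu = (USL - mean) / (3*sigma) = (113.8 - 103.44) / (3*1.31) = 2.6361
Cpl = (mean - LSL) / (3*sigma) = (103.44 - 96.3) / (3*1.31) = 1.8168
Cpk = min(Cpu, Cpl) = 1.8168

1.8168


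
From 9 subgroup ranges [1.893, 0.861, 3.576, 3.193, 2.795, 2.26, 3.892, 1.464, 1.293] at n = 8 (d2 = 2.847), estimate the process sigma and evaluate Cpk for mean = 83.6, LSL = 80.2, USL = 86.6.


R_bar = (1.893 + 0.861 + 3.576 + 3.193 + 2.795 + 2.26 + 3.892 + 1.464 + 1.293) / 9 = 2.3585556
sigma = R_bar / d2 = 2.3585556 / 2.847 = 0.82843541
Cp = (USL - LSL)/(6*sigma) = (86.6 - 80.2)/(6*0.82843541) = 1.2876
Cpu = (86.6 - 83.6)/(3*0.82843541) = 1.2071
Cpl = (83.6 - 80.2)/(3*0.82843541) = 1.3680
Cpk = min(Cpu, Cpl) = 1.2071

1.2071


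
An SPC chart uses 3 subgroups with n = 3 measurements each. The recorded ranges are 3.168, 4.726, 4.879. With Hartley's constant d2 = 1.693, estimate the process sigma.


R_bar = (3.168 + 4.726 + 4.879) / 3
R_bar = 12.773 / 3 = 4.2576667
sigma_hat = R_bar / d2 = 4.2576667 / 1.693 = 2.5149

2.5149


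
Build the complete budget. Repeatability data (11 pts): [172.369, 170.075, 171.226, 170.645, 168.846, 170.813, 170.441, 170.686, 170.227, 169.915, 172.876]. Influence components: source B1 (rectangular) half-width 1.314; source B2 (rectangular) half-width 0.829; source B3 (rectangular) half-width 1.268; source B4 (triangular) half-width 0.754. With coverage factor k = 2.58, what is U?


mean = (172.369 + 170.075 + 171.226 + 170.645 + 168.846 + 170.813 + 170.441 + 170.686 + 170.227 + 169.915 + 172.876) / 11 = 170.7380909
s = sqrt(sum((x - mean)^2)/(n-1)) = 1.1194739
u_A = s / sqrt(n) = 1.1194739 / sqrt(11) = 0.33753408
u_B1 = 1.314 / sqrt(3) = 0.75863825
u_B2 = 0.829 / sqrt(3) = 0.47862337
u_B3 = 1.268 / sqrt(3) = 0.73208014
u_B4 = 0.754 / sqrt(6) = 0.30781921
uc = sqrt(0.33753408^2 + 0.75863825^2 + 0.47862337^2 + 0.73208014^2 + 0.30781921^2) = 1.2446829
U = k * uc = 2.58 * 1.2446829
U = 3.2113

3.2113
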